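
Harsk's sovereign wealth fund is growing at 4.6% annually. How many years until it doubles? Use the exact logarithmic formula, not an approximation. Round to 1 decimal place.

15.4 years

t = ln(2) / ln(1 + 0.046) = 0.6931 / 0.044973 ≈ 15.41.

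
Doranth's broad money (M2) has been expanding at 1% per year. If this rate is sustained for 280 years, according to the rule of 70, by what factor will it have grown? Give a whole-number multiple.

approximately 16 times

At 1% one doubling takes ≈ 70.00 years; 280 years is 4 of them, so ×16.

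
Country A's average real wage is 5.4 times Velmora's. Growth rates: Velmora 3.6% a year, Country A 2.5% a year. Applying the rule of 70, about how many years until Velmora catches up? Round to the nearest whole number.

The growth-rate gap is 3.6% − 2.5% = 1.1 percentage points.
So the ratio between them halves every 70/1.1 ≈ 63.64 years.
A 5.4 times gap takes log₂(5.4) ≈ 2.43 halvings to close: 2.43 × 63.64 ≈ 155 years.

approximately 155 years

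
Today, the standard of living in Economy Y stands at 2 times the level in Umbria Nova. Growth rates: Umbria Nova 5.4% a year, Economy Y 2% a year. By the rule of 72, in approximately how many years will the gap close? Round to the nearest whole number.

approximately 21 years

What matters is the difference: 3.4 pp.
Rule of 72 on the gap: the ratio halves every 72/3.4 ≈ 21.18 years.
A 2 times gap closes after 1 halving: 1 × 21.18 ≈ 21 years.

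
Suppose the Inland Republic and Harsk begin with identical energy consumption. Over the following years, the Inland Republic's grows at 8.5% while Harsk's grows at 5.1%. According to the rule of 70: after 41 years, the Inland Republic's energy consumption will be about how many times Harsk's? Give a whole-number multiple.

≈ 4 times

Rate gap = 8.5% − 5.1% = 3.4 points.
The ratio doubles every 70/3.4 ≈ 20.59 years.
41/20.59 ≈ 1.99 doublings → ratio ≈ 2^1.99 ≈ 4.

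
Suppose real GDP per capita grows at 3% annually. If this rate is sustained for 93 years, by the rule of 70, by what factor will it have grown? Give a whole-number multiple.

roughly 16 times

70/3 ≈ 23.33 years per doubling.
93 years fits 4 doublings: 2^4 = 16.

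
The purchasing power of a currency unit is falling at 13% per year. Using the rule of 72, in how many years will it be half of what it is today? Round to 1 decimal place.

roughly 5.5 years

Falling at 13%, it halves about every 72/13 = 5.54 years.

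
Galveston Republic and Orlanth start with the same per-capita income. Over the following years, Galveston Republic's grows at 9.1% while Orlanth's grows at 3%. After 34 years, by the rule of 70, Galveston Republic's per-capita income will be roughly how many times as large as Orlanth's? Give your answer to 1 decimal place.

7.8 times

Rate gap = 9.1% − 3% = 6.1 points.
The ratio doubles every 70/6.1 ≈ 11.48 years.
34/11.48 ≈ 2.96 doublings → ratio ≈ 2^2.96 ≈ 7.8.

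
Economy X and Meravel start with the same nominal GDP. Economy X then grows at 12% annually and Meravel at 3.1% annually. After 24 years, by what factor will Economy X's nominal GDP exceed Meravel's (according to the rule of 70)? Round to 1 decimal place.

Rate gap = 12% − 3.1% = 8.9 points.
The ratio doubles every 70/8.9 ≈ 7.87 years.
24/7.87 ≈ 3.05 doublings → ratio ≈ 2^3.05 ≈ 8.3.

≈ 8.3 times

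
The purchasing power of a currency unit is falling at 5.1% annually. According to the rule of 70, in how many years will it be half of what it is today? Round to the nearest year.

approximately 14 years

The rule works in reverse for decay: 70/5.1 ≈ 13.73 years to halve.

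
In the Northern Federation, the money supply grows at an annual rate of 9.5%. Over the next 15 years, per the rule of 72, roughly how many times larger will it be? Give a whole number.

Doubling time ≈ 72/9.5 = 7.58 years.
15/7.58 ≈ 2 doublings, so about 2^2 = 4×.

approximately 4 times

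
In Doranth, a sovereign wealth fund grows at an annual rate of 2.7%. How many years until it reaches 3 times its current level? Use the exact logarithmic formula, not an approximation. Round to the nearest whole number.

t = ln(3) / ln(1 + 0.027) = 1.0986 / 0.026642 ≈ 41.24.
≈ 41 years.

41 years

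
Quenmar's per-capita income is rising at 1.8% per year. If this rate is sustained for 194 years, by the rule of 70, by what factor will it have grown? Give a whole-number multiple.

roughly 32 times

70/1.8 ≈ 38.89 years per doubling.
194 years fits 5 doublings: 2^5 = 32.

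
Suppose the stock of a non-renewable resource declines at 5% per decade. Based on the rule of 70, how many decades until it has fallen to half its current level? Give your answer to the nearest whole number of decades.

The rule works in reverse for decay: 70/5 ≈ 14.00 decades to halve.

roughly 14 decades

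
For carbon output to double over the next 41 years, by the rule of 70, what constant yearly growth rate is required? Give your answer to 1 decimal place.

approximately 1.7% per year

70 / 41 ≈ 1.71, so about 1.7% per year.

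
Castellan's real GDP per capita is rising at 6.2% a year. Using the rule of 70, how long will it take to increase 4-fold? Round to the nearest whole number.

around 23 years

One doubling takes 70/6.2 = 11.29 years.
4 = 2^2, so 2 doublings → 23 years.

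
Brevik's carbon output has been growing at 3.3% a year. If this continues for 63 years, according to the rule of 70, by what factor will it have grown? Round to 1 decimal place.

≈ 7.8 times

Doubles every ≈ 21.21 years (70/3.3).
63 years is 2.97 doublings; 2^2.97 ≈ 7.8×.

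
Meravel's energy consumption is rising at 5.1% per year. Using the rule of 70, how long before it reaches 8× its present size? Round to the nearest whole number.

≈ 41 years

At 5.1% it doubles every 70/5.1 ≈ 13.73 years.
Getting to 8× needs 3 doublings: 3 × 13.73 ≈ 41 years.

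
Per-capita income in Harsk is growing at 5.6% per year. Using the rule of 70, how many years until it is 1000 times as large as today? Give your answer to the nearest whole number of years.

At 5.6% it doubles every 70/5.6 ≈ 12.50 years.
1000× is log₂ 1000 ≈ 9.97 doublings, so ≈ 9.97 × 12.50 = 125 years.

≈ 125 years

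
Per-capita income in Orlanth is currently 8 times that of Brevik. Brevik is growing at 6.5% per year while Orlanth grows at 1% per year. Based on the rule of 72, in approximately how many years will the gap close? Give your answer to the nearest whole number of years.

The growth-rate gap is 6.5% − 1% = 5.5 percentage points.
So the ratio between them halves every 72/5.5 ≈ 13.09 years.
An 8 times gap closes after 3 halvings: 3 × 13.09 ≈ 39 years.

around 39 years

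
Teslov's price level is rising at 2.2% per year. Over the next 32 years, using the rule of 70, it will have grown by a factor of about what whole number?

Doubling time ≈ 70/2.2 = 31.82 years.
32/31.82 ≈ 1 doubling, so about 2^1 = 2×.

roughly 2 times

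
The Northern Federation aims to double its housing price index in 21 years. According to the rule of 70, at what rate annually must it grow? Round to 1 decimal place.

around 3.3%

70 / 21 ≈ 3.33, so about 3.3% annually.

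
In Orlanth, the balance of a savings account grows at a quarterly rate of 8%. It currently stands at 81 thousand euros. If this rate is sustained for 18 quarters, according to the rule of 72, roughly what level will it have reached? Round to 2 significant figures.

about 320 thousand euros

It doubles every 72/8 ≈ 9.00 quarters, so 18 quarters is 2.00 doublings.
2^2.00 ≈ 4.00; 81 × 4.00 ≈ 320 thousand euros.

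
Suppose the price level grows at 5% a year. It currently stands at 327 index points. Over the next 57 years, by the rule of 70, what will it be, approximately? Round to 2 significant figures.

around 5500 index points

It doubles every 70/5 ≈ 14.00 years, so 57 years is 4.07 doublings.
2^4.07 ≈ 16.80; 327 × 16.80 ≈ 5500 index points.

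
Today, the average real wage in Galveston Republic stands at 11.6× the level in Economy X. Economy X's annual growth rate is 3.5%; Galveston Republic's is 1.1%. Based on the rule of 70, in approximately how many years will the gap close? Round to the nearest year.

What matters is the difference: 2.4 pp.
Rule of 70 on the gap: the ratio halves every 70/2.4 ≈ 29.17 years.
An 11.6× gap takes log₂(11.6) ≈ 3.54 halvings to close: 3.54 × 29.17 ≈ 103 years.

about 103 years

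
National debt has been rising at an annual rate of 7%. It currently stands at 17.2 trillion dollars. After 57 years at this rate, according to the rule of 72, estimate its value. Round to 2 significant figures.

It doubles every 72/7 ≈ 10.29 years, so 57 years is 5.54 doublings.
2^5.54 ≈ 46.53; 17.2 × 46.53 ≈ 800 trillion dollars.

approximately 800 trillion dollars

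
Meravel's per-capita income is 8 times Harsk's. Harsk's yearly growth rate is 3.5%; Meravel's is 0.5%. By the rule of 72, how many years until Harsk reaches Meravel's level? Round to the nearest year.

roughly 72 years

Harsk gains on Meravel at 3.5% − 0.5% = 3 points a year.
At that relative rate the gap halves every 72/3 ≈ 24.00 years.
An 8 times gap closes after 3 halvings: 3 × 24.00 ≈ 72 years.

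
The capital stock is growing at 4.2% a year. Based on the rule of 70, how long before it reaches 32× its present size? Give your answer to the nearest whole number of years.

One doubling takes 70/4.2 = 16.67 years.
32 = 2^5, so 5 doublings → 83 years.

about 83 years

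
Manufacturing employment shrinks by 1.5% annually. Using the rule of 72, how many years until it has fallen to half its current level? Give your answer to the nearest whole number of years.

approximately 48 years

The rule works in reverse for decay: 72/1.5 ≈ 48.00 years to halve.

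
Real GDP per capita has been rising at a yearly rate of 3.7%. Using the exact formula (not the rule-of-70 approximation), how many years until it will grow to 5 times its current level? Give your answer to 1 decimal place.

44.3 years

t = ln(5) / ln(1 + 0.037) = 1.6094 / 0.036332 ≈ 44.30.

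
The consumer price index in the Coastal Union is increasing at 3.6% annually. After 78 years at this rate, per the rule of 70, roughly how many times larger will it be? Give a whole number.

Doubling time ≈ 70/3.6 = 19.44 years.
78/19.44 ≈ 4 doublings, so about 2^4 = 16×.

approximately 16 times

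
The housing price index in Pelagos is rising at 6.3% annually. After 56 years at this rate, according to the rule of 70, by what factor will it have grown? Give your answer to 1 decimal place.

Doubles every ≈ 11.11 years (70/6.3).
56 years is 5.04 doublings; 2^5.04 ≈ 32.9×.

approximately 32.9 times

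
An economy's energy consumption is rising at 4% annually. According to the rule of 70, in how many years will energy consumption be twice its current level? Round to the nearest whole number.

Doubling time ≈ 70 / 4 = 17.50 years.

18 years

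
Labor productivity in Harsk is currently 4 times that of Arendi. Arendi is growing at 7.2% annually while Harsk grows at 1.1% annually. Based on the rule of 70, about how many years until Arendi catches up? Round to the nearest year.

What matters is the difference: 6.1 pp.
Rule of 70 on the gap: the ratio halves every 70/6.1 ≈ 11.48 years.
A 4 times gap closes after 2 halvings: 2 × 11.48 ≈ 23 years.

≈ 23 years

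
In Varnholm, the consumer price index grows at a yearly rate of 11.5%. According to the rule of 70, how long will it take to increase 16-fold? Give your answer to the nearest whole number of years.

≈ 24 years

Doubling time ≈ 70/11.5 = 6.09 years.
16× is 4 doublings, so 4 × 6.09 ≈ 24 years.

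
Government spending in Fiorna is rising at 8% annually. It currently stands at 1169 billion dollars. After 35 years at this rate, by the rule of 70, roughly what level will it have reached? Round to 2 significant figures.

It doubles every 70/8 ≈ 8.75 years, so 35 years is 4.00 doublings.
2^4.00 ≈ 16.00; 1169 × 16.00 ≈ 19000 billion dollars.

≈ 19000 billion dollars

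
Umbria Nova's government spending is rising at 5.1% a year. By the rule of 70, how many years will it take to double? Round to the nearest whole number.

Doubling time ≈ 70 / 5.1 = 13.73 years.

about 14 years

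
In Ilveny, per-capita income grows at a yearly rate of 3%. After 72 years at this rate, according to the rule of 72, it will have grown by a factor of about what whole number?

8 times

Doubling time ≈ 72/3 = 24.00 years.
72/24.00 ≈ 3 doublings, so about 2^3 = 8×.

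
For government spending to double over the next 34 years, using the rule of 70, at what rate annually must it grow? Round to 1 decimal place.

about 2.1%

70 / 34 ≈ 2.06, so about 2.1% annually.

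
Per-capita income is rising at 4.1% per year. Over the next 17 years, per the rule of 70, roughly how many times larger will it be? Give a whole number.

approximately 2 times

70/4.1 ≈ 17.07 years per doubling.
17 years fits 1 doubling: 2^1 = 2.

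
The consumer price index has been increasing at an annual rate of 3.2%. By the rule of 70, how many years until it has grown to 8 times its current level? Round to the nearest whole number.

approximately 66 years

At 3.2% it doubles every 70/3.2 ≈ 21.88 years.
Getting to 8× needs 3 doublings: 3 × 21.88 ≈ 66 years.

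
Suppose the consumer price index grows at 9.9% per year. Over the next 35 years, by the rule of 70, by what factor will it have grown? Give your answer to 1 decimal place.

Doubles every ≈ 7.07 years (70/9.9).
35 years is 4.95 doublings; 2^4.95 ≈ 30.9×.

roughly 30.9 times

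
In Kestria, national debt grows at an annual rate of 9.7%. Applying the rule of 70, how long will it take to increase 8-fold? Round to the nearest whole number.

approximately 22 years

One doubling takes 70/9.7 = 7.22 years.
8× is 3 doublings, so 3 × 7.22 ≈ 22 years.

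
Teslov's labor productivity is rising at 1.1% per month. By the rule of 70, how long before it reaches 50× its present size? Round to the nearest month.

At 1.1% it doubles every 70/1.1 ≈ 63.64 months.
Reaching 50× takes log₂(50) ≈ 5.64 doublings.
5.64 × 63.64 ≈ 359 months.

about 359 months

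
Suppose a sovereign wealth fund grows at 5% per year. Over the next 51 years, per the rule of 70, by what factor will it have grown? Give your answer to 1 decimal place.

Doubles every ≈ 14.00 years (70/5).
51 years is 3.64 doublings; 2^3.64 ≈ 12.5×.

approximately 12.5 times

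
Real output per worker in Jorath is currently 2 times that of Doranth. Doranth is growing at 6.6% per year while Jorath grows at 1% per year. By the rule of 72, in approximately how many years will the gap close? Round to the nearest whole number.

Doranth gains on Jorath at 6.6% − 1% = 5.6 points a year.
At that relative rate the gap halves every 72/5.6 ≈ 12.86 years.
A 2 times gap closes after 1 halving: 1 × 12.86 ≈ 13 years.

about 13 years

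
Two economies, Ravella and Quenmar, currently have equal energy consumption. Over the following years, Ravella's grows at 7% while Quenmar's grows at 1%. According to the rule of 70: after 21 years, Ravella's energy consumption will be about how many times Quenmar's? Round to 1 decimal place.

roughly 3.5 times

Ravella pulls ahead at 6 pp per year, so the ratio doubles every 70/6 ≈ 11.67 years.
In 21 years that's 1.80 doublings: 2^1.80 ≈ 3.5.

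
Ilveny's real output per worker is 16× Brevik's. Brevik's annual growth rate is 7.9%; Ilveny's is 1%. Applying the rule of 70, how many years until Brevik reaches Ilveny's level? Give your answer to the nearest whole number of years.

What matters is the difference: 6.9 pp.
Rule of 70 on the gap: the ratio halves every 70/6.9 ≈ 10.14 years.
A 16× gap closes after 4 halvings: 4 × 10.14 ≈ 41 years.

about 41 years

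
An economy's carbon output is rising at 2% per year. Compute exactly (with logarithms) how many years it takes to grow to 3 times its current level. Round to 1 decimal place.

55.5 years

t = ln(3) / ln(1 + 0.02) = 1.0986 / 0.019803 ≈ 55.48.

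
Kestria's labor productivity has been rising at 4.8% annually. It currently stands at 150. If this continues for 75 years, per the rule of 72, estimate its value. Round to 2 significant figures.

It doubles every 72/4.8 ≈ 15.00 years, so 75 years is 5.00 doublings.
2^5.00 ≈ 32.00; 150 × 32.00 ≈ 4800.

about 4800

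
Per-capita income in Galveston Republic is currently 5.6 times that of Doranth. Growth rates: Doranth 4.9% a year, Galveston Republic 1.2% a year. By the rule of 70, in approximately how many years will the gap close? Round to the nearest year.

What matters is the difference: 3.7 pp.
Rule of 70 on the gap: the ratio halves every 70/3.7 ≈ 18.92 years.
A 5.6 times gap takes log₂(5.6) ≈ 2.49 halvings to close: 2.49 × 18.92 ≈ 47 years.

about 47 years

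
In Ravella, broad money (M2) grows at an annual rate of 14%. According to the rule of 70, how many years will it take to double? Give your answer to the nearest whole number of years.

At 14%, doubling takes about 70/14 = 5.00 years.

roughly 5 years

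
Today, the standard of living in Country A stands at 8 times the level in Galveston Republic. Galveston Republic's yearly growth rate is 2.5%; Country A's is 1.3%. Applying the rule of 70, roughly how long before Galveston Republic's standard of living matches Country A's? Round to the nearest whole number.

Galveston Republic gains on Country A at 2.5% − 1.3% = 1.2 points a year.
At that relative rate the gap halves every 70/1.2 ≈ 58.33 years.
An 8 times gap closes after 3 halvings: 3 × 58.33 ≈ 175 years.

≈ 175 years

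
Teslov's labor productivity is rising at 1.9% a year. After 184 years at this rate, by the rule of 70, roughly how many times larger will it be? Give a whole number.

Doubling time ≈ 70/1.9 = 36.84 years.
184/36.84 ≈ 5 doublings, so about 2^5 = 32×.

around 32 times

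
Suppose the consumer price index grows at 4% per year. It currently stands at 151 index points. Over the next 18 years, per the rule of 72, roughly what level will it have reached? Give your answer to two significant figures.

≈ 300 index points

Doubling time ≈ 72/4 = 18.00 years.
18 years is 18/18.00 ≈ 1.00 doublings, a factor of 2^1.00 ≈ 2.00.
151 × 2.00 ≈ 300 index points.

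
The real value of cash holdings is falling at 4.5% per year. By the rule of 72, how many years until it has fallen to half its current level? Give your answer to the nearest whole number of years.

about 16 years

Halving time ≈ 72 / 4.5 = 16.00 → 16 years.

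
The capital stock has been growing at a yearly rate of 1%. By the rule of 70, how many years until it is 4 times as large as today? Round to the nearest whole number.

One doubling takes 70/1 = 70.00 years.
4 = 2^2, so 2 doublings → 140 years.

about 140 years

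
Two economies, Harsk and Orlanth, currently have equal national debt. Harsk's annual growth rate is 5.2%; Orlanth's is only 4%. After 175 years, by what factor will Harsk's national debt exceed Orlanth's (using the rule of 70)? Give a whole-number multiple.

≈ 8 times

Rate gap = 5.2% − 4% = 1.2 points.
The ratio doubles every 70/1.2 ≈ 58.33 years.
175/58.33 ≈ 3.00 doublings → ratio ≈ 2^3.00 ≈ 8.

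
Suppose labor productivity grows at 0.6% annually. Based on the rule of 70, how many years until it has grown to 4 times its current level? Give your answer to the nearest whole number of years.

233 years

One doubling takes 70/0.6 = 116.67 years.
Getting to 4× needs 2 doublings: 2 × 116.67 ≈ 233 years.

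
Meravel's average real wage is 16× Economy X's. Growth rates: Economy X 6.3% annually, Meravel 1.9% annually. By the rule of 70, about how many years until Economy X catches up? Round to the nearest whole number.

about 64 years

Economy X gains on Meravel at 6.3% − 1.9% = 4.4 points a year.
At that relative rate the gap halves every 70/4.4 ≈ 15.91 years.
A 16× gap closes after 4 halvings: 4 × 15.91 ≈ 64 years.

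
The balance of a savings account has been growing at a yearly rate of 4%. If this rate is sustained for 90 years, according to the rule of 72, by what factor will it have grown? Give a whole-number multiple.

At 4% one doubling takes ≈ 18.00 years; 90 years is 5 of them, so ×32.

approximately 32 times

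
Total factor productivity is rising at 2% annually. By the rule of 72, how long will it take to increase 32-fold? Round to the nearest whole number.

approximately 180 years

At 2% it doubles every 72/2 ≈ 36.00 years.
32× is 5 doublings, so 5 × 36.00 ≈ 180 years.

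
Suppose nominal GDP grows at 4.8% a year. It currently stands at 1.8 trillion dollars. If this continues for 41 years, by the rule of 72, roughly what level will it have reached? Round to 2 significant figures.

12 trillion dollars

Doubling time ≈ 72/4.8 = 15.00 years.
41 years is 41/15.00 ≈ 2.73 doublings, a factor of 2^2.73 ≈ 6.63.
1.8 × 6.63 ≈ 12 trillion dollars.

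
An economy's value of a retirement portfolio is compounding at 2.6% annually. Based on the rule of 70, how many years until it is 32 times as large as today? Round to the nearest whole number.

At 2.6% it doubles every 70/2.6 ≈ 26.92 years.
32× is 5 doublings, so 5 × 26.92 ≈ 135 years.

around 135 years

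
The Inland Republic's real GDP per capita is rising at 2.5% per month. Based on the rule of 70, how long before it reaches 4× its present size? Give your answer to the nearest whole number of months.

At 2.5% it doubles every 70/2.5 ≈ 28.00 months.
Getting to 4× needs 2 doublings: 2 × 28.00 ≈ 56 months.

56 months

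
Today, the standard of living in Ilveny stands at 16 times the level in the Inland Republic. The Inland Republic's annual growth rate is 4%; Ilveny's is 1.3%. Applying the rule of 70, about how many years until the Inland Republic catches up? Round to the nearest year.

the Inland Republic gains on Ilveny at 4% − 1.3% = 2.7 points a year.
At that relative rate the gap halves every 70/2.7 ≈ 25.93 years.
A 16 times gap closes after 4 halvings: 4 × 25.93 ≈ 104 years.

around 104 years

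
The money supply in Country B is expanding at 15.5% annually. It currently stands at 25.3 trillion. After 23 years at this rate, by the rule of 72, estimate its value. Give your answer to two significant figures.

around 780 trillion

Doubling time ≈ 72/15.5 = 4.65 years.
23 years is 23/4.65 ≈ 4.95 doublings, a factor of 2^4.95 ≈ 30.91.
25.3 × 30.91 ≈ 780 trillion.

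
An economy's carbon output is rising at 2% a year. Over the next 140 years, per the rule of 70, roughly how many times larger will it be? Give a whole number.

≈ 16 times

At 2% one doubling takes ≈ 35.00 years; 140 years is 4 of them, so ×16.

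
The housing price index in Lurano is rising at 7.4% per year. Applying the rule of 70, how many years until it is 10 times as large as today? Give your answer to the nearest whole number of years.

roughly 31 years

One doubling takes 70/7.4 = 9.46 years.
Reaching 10× takes log₂(10) ≈ 3.32 doublings.
3.32 × 9.46 ≈ 31 years.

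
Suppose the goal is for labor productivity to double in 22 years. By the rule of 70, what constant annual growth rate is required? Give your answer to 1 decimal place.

around 3.2%

70 / 22 ≈ 3.18, so about 3.2% a year.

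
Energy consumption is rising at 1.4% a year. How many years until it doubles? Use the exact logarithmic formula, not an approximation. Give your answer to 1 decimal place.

49.9 years

t = ln(2) / ln(1 + 0.014) = 0.6931 / 0.013903 ≈ 49.85.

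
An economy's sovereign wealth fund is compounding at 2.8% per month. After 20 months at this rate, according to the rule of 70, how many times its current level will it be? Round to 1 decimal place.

Doubles every ≈ 25.00 months (70/2.8).
20 months is 0.80 doublings; 2^0.80 ≈ 1.7×.

≈ 1.7 times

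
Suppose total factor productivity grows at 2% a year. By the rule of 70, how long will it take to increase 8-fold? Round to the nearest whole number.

At 2% it doubles every 70/2 ≈ 35.00 years.
8× is 3 doublings, so 3 × 35.00 ≈ 105 years.

105 years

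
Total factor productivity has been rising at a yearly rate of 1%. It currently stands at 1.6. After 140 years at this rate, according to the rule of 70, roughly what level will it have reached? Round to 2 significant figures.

Doubling time ≈ 70/1 = 70.00 years.
140 years is 140/70.00 ≈ 2.00 doublings, a factor of 2^2.00 ≈ 4.00.
1.6 × 4.00 ≈ 6.4.

about 6.4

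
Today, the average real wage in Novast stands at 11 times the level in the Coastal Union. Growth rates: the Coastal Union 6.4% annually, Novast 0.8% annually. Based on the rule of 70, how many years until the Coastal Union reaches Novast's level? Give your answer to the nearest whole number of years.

approximately 43 years

The growth-rate gap is 6.4% − 0.8% = 5.6 percentage points.
So the ratio between them halves every 70/5.6 ≈ 12.50 years.
An 11 times gap takes log₂(11) ≈ 3.46 halvings to close: 3.46 × 12.50 ≈ 43 years.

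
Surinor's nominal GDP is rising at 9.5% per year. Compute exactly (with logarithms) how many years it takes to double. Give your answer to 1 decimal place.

7.6 years

t = ln(2) / ln(1 + 0.095) = 0.6931 / 0.090754 ≈ 7.64.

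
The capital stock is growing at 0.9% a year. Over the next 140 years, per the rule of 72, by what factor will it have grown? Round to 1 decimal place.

Doubles every ≈ 80.00 years (72/0.9).
140 years is 1.75 doublings; 2^1.75 ≈ 3.4×.

≈ 3.4 times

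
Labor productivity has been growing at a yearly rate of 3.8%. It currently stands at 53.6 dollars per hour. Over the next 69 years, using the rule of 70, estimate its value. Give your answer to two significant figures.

around 720 dollars per hour

Doubling time ≈ 70/3.8 = 18.42 years.
69 years is 69/18.42 ≈ 3.75 doublings, a factor of 2^3.75 ≈ 13.45.
53.6 × 13.45 ≈ 720 dollars per hour.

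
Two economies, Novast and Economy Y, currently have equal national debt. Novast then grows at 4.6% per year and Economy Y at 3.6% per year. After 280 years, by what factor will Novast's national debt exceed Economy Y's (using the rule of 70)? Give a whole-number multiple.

Rate gap = 4.6% − 3.6% = 1 point.
The ratio doubles every 70/1 ≈ 70.00 years.
280/70.00 ≈ 4.00 doublings → ratio ≈ 2^4.00 ≈ 16.

about 16 times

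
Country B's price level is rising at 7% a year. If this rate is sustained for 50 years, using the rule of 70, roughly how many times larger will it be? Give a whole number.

Doubling time ≈ 70/7 = 10.00 years.
50/10.00 ≈ 5 doublings, so about 2^5 = 32×.

≈ 32 times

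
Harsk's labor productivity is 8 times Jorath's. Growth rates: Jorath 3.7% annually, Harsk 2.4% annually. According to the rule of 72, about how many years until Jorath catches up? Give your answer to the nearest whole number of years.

166 years

Jorath gains on Harsk at 3.7% − 2.4% = 1.3 points a year.
At that relative rate the gap halves every 72/1.3 ≈ 55.38 years.
An 8 times gap closes after 3 halvings: 3 × 55.38 ≈ 166 years.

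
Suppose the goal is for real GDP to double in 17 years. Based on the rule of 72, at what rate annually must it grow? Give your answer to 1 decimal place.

about 4.2% annually

72 / 17 ≈ 4.24, so about 4.2% annually.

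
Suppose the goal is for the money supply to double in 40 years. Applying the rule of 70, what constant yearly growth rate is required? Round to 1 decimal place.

70 / 40 ≈ 1.75, so about 1.8% per year.

around 1.8%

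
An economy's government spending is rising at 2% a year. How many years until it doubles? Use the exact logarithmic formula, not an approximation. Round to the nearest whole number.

t = ln(2) / ln(1 + 0.02) = 0.6931 / 0.019803 ≈ 35.00.
≈ 35 years.

35 years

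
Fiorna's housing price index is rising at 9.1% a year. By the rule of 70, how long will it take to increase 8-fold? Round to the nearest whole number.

approximately 23 years

One doubling takes 70/9.1 = 7.69 years.
8× is 3 doublings, so 3 × 7.69 ≈ 23 years.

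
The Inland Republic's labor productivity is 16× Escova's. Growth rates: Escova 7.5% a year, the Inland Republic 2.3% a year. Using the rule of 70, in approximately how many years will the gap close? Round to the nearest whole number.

Escova gains on the Inland Republic at 7.5% − 2.3% = 5.2 points a year.
At that relative rate the gap halves every 70/5.2 ≈ 13.46 years.
A 16× gap closes after 4 halvings: 4 × 13.46 ≈ 54 years.

about 54 years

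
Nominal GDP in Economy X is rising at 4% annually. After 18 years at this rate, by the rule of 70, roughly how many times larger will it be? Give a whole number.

about 2 times

70/4 ≈ 17.50 years per doubling.
18 years fits 1 doubling: 2^1 = 2.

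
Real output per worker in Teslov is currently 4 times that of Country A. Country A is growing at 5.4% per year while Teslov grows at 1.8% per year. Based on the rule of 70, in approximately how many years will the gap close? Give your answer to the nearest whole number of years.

≈ 39 years

The growth-rate gap is 5.4% − 1.8% = 3.6 percentage points.
So the ratio between them halves every 70/3.6 ≈ 19.44 years.
A 4 times gap closes after 2 halvings: 2 × 19.44 ≈ 39 years.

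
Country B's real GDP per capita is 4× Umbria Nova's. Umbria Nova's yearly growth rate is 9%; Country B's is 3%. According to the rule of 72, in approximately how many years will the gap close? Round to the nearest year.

The growth-rate gap is 9% − 3% = 6 percentage points.
So the ratio between them halves every 72/6 ≈ 12.00 years.
A 4× gap closes after 2 halvings: 2 × 12.00 ≈ 24 years.

24 years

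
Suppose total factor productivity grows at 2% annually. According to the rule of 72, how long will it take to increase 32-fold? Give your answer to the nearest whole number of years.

≈ 180 years

One doubling takes 72/2 = 36.00 years.
32 = 2^5, so 5 doublings → 180 years.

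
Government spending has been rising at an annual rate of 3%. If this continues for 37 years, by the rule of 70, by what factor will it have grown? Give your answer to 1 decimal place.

Doubling time ≈ 70/3 = 23.33 years.
37 years / 23.33 ≈ 1.59 doublings → factor 2^1.59 ≈ 3.0.

approximately 3.0 times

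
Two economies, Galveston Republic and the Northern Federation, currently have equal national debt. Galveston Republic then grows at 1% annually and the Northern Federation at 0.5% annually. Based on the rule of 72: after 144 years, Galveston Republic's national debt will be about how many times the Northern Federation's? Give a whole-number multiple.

Only the 0.5-point difference matters.
72/0.5 ≈ 144.00 years per doubling of the ratio; 144 years gives 1.00 doublings, so ≈ 2×.

2 times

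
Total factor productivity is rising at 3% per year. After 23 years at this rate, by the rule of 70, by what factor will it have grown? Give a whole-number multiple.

70/3 ≈ 23.33 years per doubling.
23 years fits 1 doubling: 2^1 = 2.

≈ 2 times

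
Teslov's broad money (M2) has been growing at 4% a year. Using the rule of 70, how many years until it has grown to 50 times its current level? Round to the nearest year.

Doubling time ≈ 70/4 = 17.50 years.
50× is log₂ 50 ≈ 5.64 doublings, so ≈ 5.64 × 17.50 = 99 years.

about 99 years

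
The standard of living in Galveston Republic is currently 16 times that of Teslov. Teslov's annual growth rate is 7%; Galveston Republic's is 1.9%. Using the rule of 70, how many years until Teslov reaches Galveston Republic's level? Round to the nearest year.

What matters is the difference: 5.1 pp.
Rule of 70 on the gap: the ratio halves every 70/5.1 ≈ 13.73 years.
A 16 times gap closes after 4 halvings: 4 × 13.73 ≈ 55 years.

55 years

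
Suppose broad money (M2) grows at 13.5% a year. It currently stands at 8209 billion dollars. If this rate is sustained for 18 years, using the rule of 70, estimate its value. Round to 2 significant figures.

It doubles every 70/13.5 ≈ 5.19 years, so 18 years is 3.47 doublings.
2^3.47 ≈ 11.08; 8209 × 11.08 ≈ 91000 billion dollars.

roughly 91000 billion dollars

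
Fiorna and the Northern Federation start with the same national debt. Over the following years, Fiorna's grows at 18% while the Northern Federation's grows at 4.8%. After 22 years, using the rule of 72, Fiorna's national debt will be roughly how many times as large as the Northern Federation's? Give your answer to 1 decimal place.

Only the 13.2-point difference matters.
72/13.2 ≈ 5.45 years per doubling of the ratio; 22 years gives 4.04 doublings, so ≈ 16.4×.

approximately 16.4 times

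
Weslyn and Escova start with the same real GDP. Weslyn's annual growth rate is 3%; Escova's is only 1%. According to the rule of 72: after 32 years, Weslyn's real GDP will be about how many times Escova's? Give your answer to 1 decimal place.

Weslyn pulls ahead at 2 pp per year, so the ratio doubles every 72/2 ≈ 36.00 years.
In 32 years that's 0.89 doublings: 2^0.89 ≈ 1.9.

around 1.9 times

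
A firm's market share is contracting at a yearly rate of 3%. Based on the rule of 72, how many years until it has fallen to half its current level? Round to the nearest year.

The rule works in reverse for decay: 72/3 ≈ 24.00 years to halve.

24 years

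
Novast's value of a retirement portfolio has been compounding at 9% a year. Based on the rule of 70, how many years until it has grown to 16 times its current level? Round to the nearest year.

≈ 31 years

Doubling time ≈ 70/9 = 7.78 years.
Getting to 16× needs 4 doublings: 4 × 7.78 ≈ 31 years.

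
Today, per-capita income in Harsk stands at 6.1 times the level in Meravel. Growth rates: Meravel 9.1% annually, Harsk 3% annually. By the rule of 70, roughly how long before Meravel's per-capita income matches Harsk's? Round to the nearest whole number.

around 30 years

Meravel gains on Harsk at 9.1% − 3% = 6.1 points a year.
At that relative rate the gap halves every 70/6.1 ≈ 11.48 years.
A 6.1 times gap takes log₂(6.1) ≈ 2.61 halvings to close: 2.61 × 11.48 ≈ 30 years.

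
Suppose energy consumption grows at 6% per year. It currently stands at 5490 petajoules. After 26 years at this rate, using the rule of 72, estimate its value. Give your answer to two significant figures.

roughly 25000 petajoules

Doubling time ≈ 72/6 = 12.00 years.
26 years is 26/12.00 ≈ 2.17 doublings, a factor of 2^2.17 ≈ 4.50.
5490 × 4.50 ≈ 25000 petajoules.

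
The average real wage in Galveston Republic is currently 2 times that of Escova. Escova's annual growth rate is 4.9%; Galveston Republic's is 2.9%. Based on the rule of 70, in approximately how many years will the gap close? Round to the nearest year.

approximately 35 years

The growth-rate gap is 4.9% − 2.9% = 2 percentage points.
So the ratio between them halves every 70/2 ≈ 35.00 years.
A 2 times gap closes after 1 halving: 1 × 35.00 ≈ 35 years.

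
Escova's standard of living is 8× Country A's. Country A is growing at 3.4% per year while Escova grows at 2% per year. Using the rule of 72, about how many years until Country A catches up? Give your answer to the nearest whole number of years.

Country A gains on Escova at 3.4% − 2% = 1.4 points a year.
At that relative rate the gap halves every 72/1.4 ≈ 51.43 years.
An 8× gap closes after 3 halvings: 3 × 51.43 ≈ 154 years.

roughly 154 years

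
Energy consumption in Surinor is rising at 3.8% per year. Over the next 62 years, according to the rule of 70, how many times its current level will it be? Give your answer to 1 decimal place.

Doubling time ≈ 70/3.8 = 18.42 years.
62 years / 18.42 ≈ 3.37 doublings → factor 2^3.37 ≈ 10.3.

about 10.3 times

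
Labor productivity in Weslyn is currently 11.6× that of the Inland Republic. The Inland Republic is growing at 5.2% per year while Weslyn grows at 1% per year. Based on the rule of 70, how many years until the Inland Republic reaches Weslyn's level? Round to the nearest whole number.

≈ 59 years

What matters is the difference: 4.2 pp.
Rule of 70 on the gap: the ratio halves every 70/4.2 ≈ 16.67 years.
An 11.6× gap takes log₂(11.6) ≈ 3.54 halvings to close: 3.54 × 16.67 ≈ 59 years.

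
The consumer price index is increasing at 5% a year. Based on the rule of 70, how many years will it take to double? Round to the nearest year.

roughly 14 years

Doubling time ≈ 70 / 5 = 14.00 years.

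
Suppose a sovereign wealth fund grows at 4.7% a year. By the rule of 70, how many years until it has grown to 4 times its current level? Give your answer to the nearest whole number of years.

approximately 30 years

One doubling takes 70/4.7 = 14.89 years.
4× is 2 doublings, so 2 × 14.89 ≈ 30 years.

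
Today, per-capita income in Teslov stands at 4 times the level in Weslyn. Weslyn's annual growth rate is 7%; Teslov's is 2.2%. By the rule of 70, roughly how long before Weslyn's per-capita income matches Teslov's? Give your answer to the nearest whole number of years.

approximately 29 years

Weslyn gains on Teslov at 7% − 2.2% = 4.8 points a year.
At that relative rate the gap halves every 70/4.8 ≈ 14.58 years.
A 4 times gap closes after 2 halvings: 2 × 14.58 ≈ 29 years.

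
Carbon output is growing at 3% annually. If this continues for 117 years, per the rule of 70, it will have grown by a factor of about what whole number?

At 3% one doubling takes ≈ 23.33 years; 117 years is 5 of them, so ×32.

around 32 times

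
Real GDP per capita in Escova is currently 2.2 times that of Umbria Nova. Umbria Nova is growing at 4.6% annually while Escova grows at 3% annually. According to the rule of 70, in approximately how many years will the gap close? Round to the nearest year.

Umbria Nova gains on Escova at 4.6% − 3% = 1.6 points a year.
At that relative rate the gap halves every 70/1.6 ≈ 43.75 years.
A 2.2 times gap takes log₂(2.2) ≈ 1.14 halvings to close: 1.14 × 43.75 ≈ 50 years.

50 years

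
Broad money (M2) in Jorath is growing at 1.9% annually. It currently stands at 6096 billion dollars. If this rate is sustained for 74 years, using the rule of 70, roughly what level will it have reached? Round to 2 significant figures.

25000 billion dollars

It doubles every 70/1.9 ≈ 36.84 years, so 74 years is 2.01 doublings.
2^2.01 ≈ 4.03; 6096 × 4.03 ≈ 25000 billion dollars.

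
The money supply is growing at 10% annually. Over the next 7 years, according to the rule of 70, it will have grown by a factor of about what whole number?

70/10 ≈ 7.00 years per doubling.
7 years fits 1 doubling: 2^1 = 2.

2 times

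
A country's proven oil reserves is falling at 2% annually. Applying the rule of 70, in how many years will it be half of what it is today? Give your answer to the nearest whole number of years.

around 35 years

Falling at 2%, it halves about every 70/2 = 35.00 years.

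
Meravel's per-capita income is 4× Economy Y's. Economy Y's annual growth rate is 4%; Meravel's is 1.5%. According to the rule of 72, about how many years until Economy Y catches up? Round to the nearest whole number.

roughly 58 years

Economy Y gains on Meravel at 4% − 1.5% = 2.5 points a year.
At that relative rate the gap halves every 72/2.5 ≈ 28.80 years.
A 4× gap closes after 2 halvings: 2 × 28.80 ≈ 58 years.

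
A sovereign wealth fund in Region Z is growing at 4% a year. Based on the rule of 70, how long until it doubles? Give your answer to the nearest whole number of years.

18 years

70/4 ≈ 17.50, so it doubles roughly every 18 years.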